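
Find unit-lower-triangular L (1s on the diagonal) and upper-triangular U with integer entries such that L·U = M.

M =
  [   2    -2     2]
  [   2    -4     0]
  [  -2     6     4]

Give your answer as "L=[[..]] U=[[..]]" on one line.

  row1 -= 1·row0 → [0,-2,-2]
  row2 -= -1·row0 → [0,4,6]
  row2 -= -2·row1 → [0,0,2]

L=[[1,0,0],[1,1,0],[-1,-2,1]] U=[[2,-2,2],[0,-2,-2],[0,0,2]]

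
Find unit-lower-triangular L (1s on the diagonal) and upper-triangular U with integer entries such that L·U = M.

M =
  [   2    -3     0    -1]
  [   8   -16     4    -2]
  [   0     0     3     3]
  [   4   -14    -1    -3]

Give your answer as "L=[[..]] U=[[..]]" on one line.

  R1 -= 4·R0 → [0,-4,4,2]
  R2 -= 0·R0 → [0,0,3,3]
  R3 -= 2·R0 → [0,-8,-1,-1]
  R2 -= 0·R1 → [0,0,3,3]
  R3 -= 2·R1 → [0,0,-9,-5]
  R3 -= -3·R2 → [0,0,0,4]

L=[[1,0,0,0],[4,1,0,0],[0,0,1,0],[2,2,-3,1]] U=[[2,-3,0,-1],[0,-4,4,2],[0,0,3,3],[0,0,0,4]]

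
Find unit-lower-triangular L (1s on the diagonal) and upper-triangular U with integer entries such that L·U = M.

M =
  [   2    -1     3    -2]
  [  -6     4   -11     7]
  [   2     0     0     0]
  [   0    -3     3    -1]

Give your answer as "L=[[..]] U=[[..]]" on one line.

L=[[1,0,0,0],[-3,1,0,0],[1,1,1,0],[0,-3,3,1]] U=[[2,-1,3,-2],[0,1,-2,1],[0,0,-1,1],[0,0,0,-1]]

  row1 -= -3·row0 → [0,1,-2,1]
  row2 -= 1·row0 → [0,1,-3,2]
  row3 -= 0·row0 → [0,-3,3,-1]
  row2 -= 1·row1 → [0,0,-1,1]
  row3 -= -3·row1 → [0,0,-3,2]
  row3 -= 3·row2 → [0,0,0,-1]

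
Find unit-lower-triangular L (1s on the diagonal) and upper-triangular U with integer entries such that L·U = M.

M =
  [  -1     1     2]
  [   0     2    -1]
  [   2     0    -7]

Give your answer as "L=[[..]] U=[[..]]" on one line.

  r1 -= 0·r0 → [0,2,-1]
  r2 -= -2·r0 → [0,2,-3]
  r2 -= 1·r1 → [0,0,-2]

L=[[1,0,0],[0,1,0],[-2,1,1]] U=[[-1,1,2],[0,2,-1],[0,0,-2]]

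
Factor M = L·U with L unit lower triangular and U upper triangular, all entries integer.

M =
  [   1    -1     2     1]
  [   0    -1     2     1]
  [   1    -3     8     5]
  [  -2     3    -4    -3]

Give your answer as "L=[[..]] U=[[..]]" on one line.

L=[[1,0,0,0],[0,1,0,0],[1,2,1,0],[-2,-1,1,1]] U=[[1,-1,2,1],[0,-1,2,1],[0,0,2,2],[0,0,0,-2]]

  r1 -= 0·r0 → [0,-1,2,1]
  r2 -= 1·r0 → [0,-2,6,4]
  r3 -= -2·r0 → [0,1,0,-1]
  r2 -= 2·r1 → [0,0,2,2]
  r3 -= -1·r1 → [0,0,2,0]
  r3 -= 1·r2 → [0,0,0,-2]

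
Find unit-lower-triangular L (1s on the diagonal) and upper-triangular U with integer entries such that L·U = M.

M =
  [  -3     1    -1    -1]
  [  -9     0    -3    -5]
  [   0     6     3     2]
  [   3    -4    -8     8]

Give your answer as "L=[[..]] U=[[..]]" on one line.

  row1 -= 3·row0 → [0,-3,0,-2]
  row2 -= 0·row0 → [0,6,3,2]
  row3 -= -1·row0 → [0,-3,-9,7]
  row2 -= -2·row1 → [0,0,3,-2]
  row3 -= 1·row1 → [0,0,-9,9]
  row3 -= -3·row2 → [0,0,0,3]

L=[[1,0,0,0],[3,1,0,0],[0,-2,1,0],[-1,1,-3,1]] U=[[-3,1,-1,-1],[0,-3,0,-2],[0,0,3,-2],[0,0,0,3]]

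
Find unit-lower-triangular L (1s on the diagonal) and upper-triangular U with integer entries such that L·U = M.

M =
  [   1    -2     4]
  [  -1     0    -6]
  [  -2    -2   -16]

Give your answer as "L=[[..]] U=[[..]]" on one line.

  R1 -= -1·R0 → [0,-2,-2]
  R2 -= -2·R0 → [0,-6,-8]
  R2 -= 3·R1 → [0,0,-2]

L=[[1,0,0],[-1,1,0],[-2,3,1]] U=[[1,-2,4],[0,-2,-2],[0,0,-2]]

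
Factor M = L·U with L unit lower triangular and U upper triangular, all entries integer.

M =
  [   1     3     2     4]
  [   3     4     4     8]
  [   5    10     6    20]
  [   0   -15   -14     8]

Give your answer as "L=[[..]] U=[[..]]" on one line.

  r1 -= 3·r0 → [0,-5,-2,-4]
  r2 -= 5·r0 → [0,-5,-4,0]
  r3 -= 0·r0 → [0,-15,-14,8]
  r2 -= 1·r1 → [0,0,-2,4]
  r3 -= 3·r1 → [0,0,-8,20]
  r3 -= 4·r2 → [0,0,0,4]

L=[[1,0,0,0],[3,1,0,0],[5,1,1,0],[0,3,4,1]] U=[[1,3,2,4],[0,-5,-2,-4],[0,0,-2,4],[0,0,0,4]]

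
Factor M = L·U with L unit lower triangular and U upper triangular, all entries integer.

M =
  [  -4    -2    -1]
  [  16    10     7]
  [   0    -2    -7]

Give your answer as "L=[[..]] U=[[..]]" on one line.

  r1 -= -4·r0 → [0,2,3]
  r2 -= 0·r0 → [0,-2,-7]
  r2 -= -1·r1 → [0,0,-4]

L=[[1,0,0],[-4,1,0],[0,-1,1]] U=[[-4,-2,-1],[0,2,3],[0,0,-4]]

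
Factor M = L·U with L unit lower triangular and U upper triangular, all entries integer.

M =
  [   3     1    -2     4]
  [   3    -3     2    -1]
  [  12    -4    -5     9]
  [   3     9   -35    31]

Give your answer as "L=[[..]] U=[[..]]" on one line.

  R1 -= 1·R0 → [0,-4,4,-5]
  R2 -= 4·R0 → [0,-8,3,-7]
  R3 -= 1·R0 → [0,8,-33,27]
  R2 -= 2·R1 → [0,0,-5,3]
  R3 -= -2·R1 → [0,0,-25,17]
  R3 -= 5·R2 → [0,0,0,2]

L=[[1,0,0,0],[1,1,0,0],[4,2,1,0],[1,-2,5,1]] U=[[3,1,-2,4],[0,-4,4,-5],[0,0,-5,3],[0,0,0,2]]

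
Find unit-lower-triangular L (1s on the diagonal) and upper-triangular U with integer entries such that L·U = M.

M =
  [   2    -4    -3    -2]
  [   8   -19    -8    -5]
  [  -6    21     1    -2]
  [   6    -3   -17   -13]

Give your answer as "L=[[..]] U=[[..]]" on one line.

  r1 -= 4·r0 → [0,-3,4,3]
  r2 -= -3·r0 → [0,9,-8,-8]
  r3 -= 3·r0 → [0,9,-8,-7]
  r2 -= -3·r1 → [0,0,4,1]
  r3 -= -3·r1 → [0,0,4,2]
  r3 -= 1·r2 → [0,0,0,1]

L=[[1,0,0,0],[4,1,0,0],[-3,-3,1,0],[3,-3,1,1]] U=[[2,-4,-3,-2],[0,-3,4,3],[0,0,4,1],[0,0,0,1]]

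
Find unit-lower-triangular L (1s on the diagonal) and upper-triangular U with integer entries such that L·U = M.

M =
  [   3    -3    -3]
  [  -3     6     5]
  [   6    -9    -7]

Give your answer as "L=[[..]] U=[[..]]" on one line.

L=[[1,0,0],[-1,1,0],[2,-1,1]] U=[[3,-3,-3],[0,3,2],[0,0,1]]

  r1 -= -1·r0 → [0,3,2]
  r2 -= 2·r0 → [0,-3,-1]
  r2 -= -1·r1 → [0,0,1]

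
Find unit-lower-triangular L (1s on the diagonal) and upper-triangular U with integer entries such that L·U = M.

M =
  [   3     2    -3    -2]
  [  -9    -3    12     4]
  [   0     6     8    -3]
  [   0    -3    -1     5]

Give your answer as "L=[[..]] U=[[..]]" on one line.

  r1 -= -3·r0 → [0,3,3,-2]
  r2 -= 0·r0 → [0,6,8,-3]
  r3 -= 0·r0 → [0,-3,-1,5]
  r2 -= 2·r1 → [0,0,2,1]
  r3 -= -1·r1 → [0,0,2,3]
  r3 -= 1·r2 → [0,0,0,2]

L=[[1,0,0,0],[-3,1,0,0],[0,2,1,0],[0,-1,1,1]] U=[[3,2,-3,-2],[0,3,3,-2],[0,0,2,1],[0,0,0,2]]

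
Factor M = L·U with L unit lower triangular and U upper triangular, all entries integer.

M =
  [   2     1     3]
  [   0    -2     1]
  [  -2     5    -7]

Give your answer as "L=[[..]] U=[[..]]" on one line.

L=[[1,0,0],[0,1,0],[-1,-3,1]] U=[[2,1,3],[0,-2,1],[0,0,-1]]

  R1 -= 0·R0 → [0,-2,1]
  R2 -= -1·R0 → [0,6,-4]
  R2 -= -3·R1 → [0,0,-1]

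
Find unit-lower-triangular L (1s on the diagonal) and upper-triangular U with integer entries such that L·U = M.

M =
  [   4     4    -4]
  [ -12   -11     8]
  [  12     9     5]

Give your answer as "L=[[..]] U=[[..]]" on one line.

L=[[1,0,0],[-3,1,0],[3,-3,1]] U=[[4,4,-4],[0,1,-4],[0,0,5]]

  row1 -= -3·row0 → [0,1,-4]
  row2 -= 3·row0 → [0,-3,17]
  row2 -= -3·row1 → [0,0,5]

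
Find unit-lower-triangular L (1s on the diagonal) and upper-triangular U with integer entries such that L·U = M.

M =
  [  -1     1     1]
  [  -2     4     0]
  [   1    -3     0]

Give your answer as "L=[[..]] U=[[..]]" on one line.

L=[[1,0,0],[2,1,0],[-1,-1,1]] U=[[-1,1,1],[0,2,-2],[0,0,-1]]

  R1 -= 2·R0 → [0,2,-2]
  R2 -= -1·R0 → [0,-2,1]
  R2 -= -1·R1 → [0,0,-1]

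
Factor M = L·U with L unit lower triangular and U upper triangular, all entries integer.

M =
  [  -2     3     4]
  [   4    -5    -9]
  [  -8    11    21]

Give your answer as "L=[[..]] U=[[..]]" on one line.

  row1 -= -2·row0 → [0,1,-1]
  row2 -= 4·row0 → [0,-1,5]
  row2 -= -1·row1 → [0,0,4]

L=[[1,0,0],[-2,1,0],[4,-1,1]] U=[[-2,3,4],[0,1,-1],[0,0,4]]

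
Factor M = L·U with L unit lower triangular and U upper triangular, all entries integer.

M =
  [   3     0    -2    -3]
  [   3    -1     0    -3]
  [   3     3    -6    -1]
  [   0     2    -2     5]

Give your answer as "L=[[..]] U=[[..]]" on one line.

  row1 -= 1·row0 → [0,-1,2,0]
  row2 -= 1·row0 → [0,3,-4,2]
  row3 -= 0·row0 → [0,2,-2,5]
  row2 -= -3·row1 → [0,0,2,2]
  row3 -= -2·row1 → [0,0,2,5]
  row3 -= 1·row2 → [0,0,0,3]

L=[[1,0,0,0],[1,1,0,0],[1,-3,1,0],[0,-2,1,1]] U=[[3,0,-2,-3],[0,-1,2,0],[0,0,2,2],[0,0,0,3]]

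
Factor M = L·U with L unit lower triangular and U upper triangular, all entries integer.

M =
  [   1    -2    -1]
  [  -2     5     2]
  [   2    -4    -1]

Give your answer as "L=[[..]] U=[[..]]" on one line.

L=[[1,0,0],[-2,1,0],[2,0,1]] U=[[1,-2,-1],[0,1,0],[0,0,1]]

  r1 -= -2·r0 → [0,1,0]
  r2 -= 2·r0 → [0,0,1]
  r2 -= 0·r1 → [0,0,1]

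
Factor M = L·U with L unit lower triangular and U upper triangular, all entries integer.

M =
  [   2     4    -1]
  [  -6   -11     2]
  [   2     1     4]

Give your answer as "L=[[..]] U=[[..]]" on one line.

L=[[1,0,0],[-3,1,0],[1,-3,1]] U=[[2,4,-1],[0,1,-1],[0,0,2]]

  R1 -= -3·R0 → [0,1,-1]
  R2 -= 1·R0 → [0,-3,5]
  R2 -= -3·R1 → [0,0,2]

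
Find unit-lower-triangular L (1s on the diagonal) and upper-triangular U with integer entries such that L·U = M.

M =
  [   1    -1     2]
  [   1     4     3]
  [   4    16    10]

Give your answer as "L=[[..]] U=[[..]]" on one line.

  r1 -= 1·r0 → [0,5,1]
  r2 -= 4·r0 → [0,20,2]
  r2 -= 4·r1 → [0,0,-2]

L=[[1,0,0],[1,1,0],[4,4,1]] U=[[1,-1,2],[0,5,1],[0,0,-2]]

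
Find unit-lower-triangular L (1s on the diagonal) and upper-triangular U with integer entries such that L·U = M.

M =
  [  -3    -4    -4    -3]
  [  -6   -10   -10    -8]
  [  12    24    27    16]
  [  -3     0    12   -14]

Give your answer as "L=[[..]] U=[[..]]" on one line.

L=[[1,0,0,0],[2,1,0,0],[-4,-4,1,0],[1,-2,4,1]] U=[[-3,-4,-4,-3],[0,-2,-2,-2],[0,0,3,-4],[0,0,0,1]]

  r1 -= 2·r0 → [0,-2,-2,-2]
  r2 -= -4·r0 → [0,8,11,4]
  r3 -= 1·r0 → [0,4,16,-11]
  r2 -= -4·r1 → [0,0,3,-4]
  r3 -= -2·r1 → [0,0,12,-15]
  r3 -= 4·r2 → [0,0,0,1]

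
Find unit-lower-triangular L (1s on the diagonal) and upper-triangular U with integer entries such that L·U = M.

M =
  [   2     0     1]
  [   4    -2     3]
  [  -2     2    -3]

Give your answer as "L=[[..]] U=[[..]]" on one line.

  R1 -= 2·R0 → [0,-2,1]
  R2 -= -1·R0 → [0,2,-2]
  R2 -= -1·R1 → [0,0,-1]

L=[[1,0,0],[2,1,0],[-1,-1,1]] U=[[2,0,1],[0,-2,1],[0,0,-1]]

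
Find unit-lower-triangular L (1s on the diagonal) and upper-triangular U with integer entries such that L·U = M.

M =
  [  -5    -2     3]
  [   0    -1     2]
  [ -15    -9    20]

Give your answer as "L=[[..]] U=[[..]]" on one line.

L=[[1,0,0],[0,1,0],[3,3,1]] U=[[-5,-2,3],[0,-1,2],[0,0,5]]

  R1 -= 0·R0 → [0,-1,2]
  R2 -= 3·R0 → [0,-3,11]
  R2 -= 3·R1 → [0,0,5]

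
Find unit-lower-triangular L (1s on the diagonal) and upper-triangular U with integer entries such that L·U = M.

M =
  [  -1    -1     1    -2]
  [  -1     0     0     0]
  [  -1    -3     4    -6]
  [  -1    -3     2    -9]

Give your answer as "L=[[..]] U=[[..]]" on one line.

  r1 -= 1·r0 → [0,1,-1,2]
  r2 -= 1·r0 → [0,-2,3,-4]
  r3 -= 1·r0 → [0,-2,1,-7]
  r2 -= -2·r1 → [0,0,1,0]
  r3 -= -2·r1 → [0,0,-1,-3]
  r3 -= -1·r2 → [0,0,0,-3]

L=[[1,0,0,0],[1,1,0,0],[1,-2,1,0],[1,-2,-1,1]] U=[[-1,-1,1,-2],[0,1,-1,2],[0,0,1,0],[0,0,0,-3]]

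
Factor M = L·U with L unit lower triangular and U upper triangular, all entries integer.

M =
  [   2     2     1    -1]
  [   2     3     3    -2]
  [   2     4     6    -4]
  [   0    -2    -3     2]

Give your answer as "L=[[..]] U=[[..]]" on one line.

L=[[1,0,0,0],[1,1,0,0],[1,2,1,0],[0,-2,1,1]] U=[[2,2,1,-1],[0,1,2,-1],[0,0,1,-1],[0,0,0,1]]

  r1 -= 1·r0 → [0,1,2,-1]
  r2 -= 1·r0 → [0,2,5,-3]
  r3 -= 0·r0 → [0,-2,-3,2]
  r2 -= 2·r1 → [0,0,1,-1]
  r3 -= -2·r1 → [0,0,1,0]
  r3 -= 1·r2 → [0,0,0,1]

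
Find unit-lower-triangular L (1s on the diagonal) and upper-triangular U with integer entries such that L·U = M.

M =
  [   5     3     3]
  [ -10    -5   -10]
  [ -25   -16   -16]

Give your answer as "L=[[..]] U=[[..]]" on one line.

L=[[1,0,0],[-2,1,0],[-5,-1,1]] U=[[5,3,3],[0,1,-4],[0,0,-5]]

  r1 -= -2·r0 → [0,1,-4]
  r2 -= -5·r0 → [0,-1,-1]
  r2 -= -1·r1 → [0,0,-5]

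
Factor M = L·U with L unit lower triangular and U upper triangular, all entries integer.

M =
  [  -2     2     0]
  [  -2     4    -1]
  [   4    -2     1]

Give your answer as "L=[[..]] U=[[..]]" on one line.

L=[[1,0,0],[1,1,0],[-2,1,1]] U=[[-2,2,0],[0,2,-1],[0,0,2]]

  row1 -= 1·row0 → [0,2,-1]
  row2 -= -2·row0 → [0,2,1]
  row2 -= 1·row1 → [0,0,2]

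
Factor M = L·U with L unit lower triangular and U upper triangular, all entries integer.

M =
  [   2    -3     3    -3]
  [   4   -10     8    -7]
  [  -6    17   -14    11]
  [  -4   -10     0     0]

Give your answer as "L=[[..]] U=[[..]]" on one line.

L=[[1,0,0,0],[2,1,0,0],[-3,-2,1,0],[-2,4,2,1]] U=[[2,-3,3,-3],[0,-4,2,-1],[0,0,-1,0],[0,0,0,-2]]

  r1 -= 2·r0 → [0,-4,2,-1]
  r2 -= -3·r0 → [0,8,-5,2]
  r3 -= -2·r0 → [0,-16,6,-6]
  r2 -= -2·r1 → [0,0,-1,0]
  r3 -= 4·r1 → [0,0,-2,-2]
  r3 -= 2·r2 → [0,0,0,-2]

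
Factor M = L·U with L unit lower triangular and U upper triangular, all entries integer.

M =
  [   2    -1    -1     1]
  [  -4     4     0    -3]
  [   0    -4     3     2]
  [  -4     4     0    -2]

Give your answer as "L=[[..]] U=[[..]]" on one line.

L=[[1,0,0,0],[-2,1,0,0],[0,-2,1,0],[-2,1,0,1]] U=[[2,-1,-1,1],[0,2,-2,-1],[0,0,-1,0],[0,0,0,1]]

  R1 -= -2·R0 → [0,2,-2,-1]
  R2 -= 0·R0 → [0,-4,3,2]
  R3 -= -2·R0 → [0,2,-2,0]
  R2 -= -2·R1 → [0,0,-1,0]
  R3 -= 1·R1 → [0,0,0,1]
  R3 -= 0·R2 → [0,0,0,1]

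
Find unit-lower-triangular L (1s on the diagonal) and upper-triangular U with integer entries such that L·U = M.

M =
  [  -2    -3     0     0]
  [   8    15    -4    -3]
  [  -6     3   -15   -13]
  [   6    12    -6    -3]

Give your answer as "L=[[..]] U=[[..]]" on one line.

  r1 -= -4·r0 → [0,3,-4,-3]
  r2 -= 3·r0 → [0,12,-15,-13]
  r3 -= -3·r0 → [0,3,-6,-3]
  r2 -= 4·r1 → [0,0,1,-1]
  r3 -= 1·r1 → [0,0,-2,0]
  r3 -= -2·r2 → [0,0,0,-2]

L=[[1,0,0,0],[-4,1,0,0],[3,4,1,0],[-3,1,-2,1]] U=[[-2,-3,0,0],[0,3,-4,-3],[0,0,1,-1],[0,0,0,-2]]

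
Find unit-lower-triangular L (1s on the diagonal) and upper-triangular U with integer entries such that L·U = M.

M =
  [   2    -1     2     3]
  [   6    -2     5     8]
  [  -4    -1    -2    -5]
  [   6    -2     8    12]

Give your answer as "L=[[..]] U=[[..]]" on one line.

  R1 -= 3·R0 → [0,1,-1,-1]
  R2 -= -2·R0 → [0,-3,2,1]
  R3 -= 3·R0 → [0,1,2,3]
  R2 -= -3·R1 → [0,0,-1,-2]
  R3 -= 1·R1 → [0,0,3,4]
  R3 -= -3·R2 → [0,0,0,-2]

L=[[1,0,0,0],[3,1,0,0],[-2,-3,1,0],[3,1,-3,1]] U=[[2,-1,2,3],[0,1,-1,-1],[0,0,-1,-2],[0,0,0,-2]]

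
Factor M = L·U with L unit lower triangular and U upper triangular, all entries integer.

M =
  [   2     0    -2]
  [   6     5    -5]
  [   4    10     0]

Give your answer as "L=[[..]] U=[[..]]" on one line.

  R1 -= 3·R0 → [0,5,1]
  R2 -= 2·R0 → [0,10,4]
  R2 -= 2·R1 → [0,0,2]

L=[[1,0,0],[3,1,0],[2,2,1]] U=[[2,0,-2],[0,5,1],[0,0,2]]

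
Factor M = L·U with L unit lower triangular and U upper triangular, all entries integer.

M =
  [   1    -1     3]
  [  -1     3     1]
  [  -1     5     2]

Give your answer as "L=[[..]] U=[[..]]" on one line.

L=[[1,0,0],[-1,1,0],[-1,2,1]] U=[[1,-1,3],[0,2,4],[0,0,-3]]

  R1 -= -1·R0 → [0,2,4]
  R2 -= -1·R0 → [0,4,5]
  R2 -= 2·R1 → [0,0,-3]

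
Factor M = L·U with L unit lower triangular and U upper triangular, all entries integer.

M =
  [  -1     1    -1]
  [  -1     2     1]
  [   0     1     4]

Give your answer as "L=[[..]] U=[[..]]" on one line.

L=[[1,0,0],[1,1,0],[0,1,1]] U=[[-1,1,-1],[0,1,2],[0,0,2]]

  row1 -= 1·row0 → [0,1,2]
  row2 -= 0·row0 → [0,1,4]
  row2 -= 1·row1 → [0,0,2]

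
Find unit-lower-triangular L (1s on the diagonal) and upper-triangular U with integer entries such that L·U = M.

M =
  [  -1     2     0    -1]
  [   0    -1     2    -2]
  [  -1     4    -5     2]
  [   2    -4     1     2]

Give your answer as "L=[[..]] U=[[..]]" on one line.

  R1 -= 0·R0 → [0,-1,2,-2]
  R2 -= 1·R0 → [0,2,-5,3]
  R3 -= -2·R0 → [0,0,1,0]
  R2 -= -2·R1 → [0,0,-1,-1]
  R3 -= 0·R1 → [0,0,1,0]
  R3 -= -1·R2 → [0,0,0,-1]

L=[[1,0,0,0],[0,1,0,0],[1,-2,1,0],[-2,0,-1,1]] U=[[-1,2,0,-1],[0,-1,2,-2],[0,0,-1,-1],[0,0,0,-1]]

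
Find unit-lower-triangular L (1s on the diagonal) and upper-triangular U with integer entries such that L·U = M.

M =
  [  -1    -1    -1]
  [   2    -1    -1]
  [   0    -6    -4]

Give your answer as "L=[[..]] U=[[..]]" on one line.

L=[[1,0,0],[-2,1,0],[0,2,1]] U=[[-1,-1,-1],[0,-3,-3],[0,0,2]]

  r1 -= -2·r0 → [0,-3,-3]
  r2 -= 0·r0 → [0,-6,-4]
  r2 -= 2·r1 → [0,0,2]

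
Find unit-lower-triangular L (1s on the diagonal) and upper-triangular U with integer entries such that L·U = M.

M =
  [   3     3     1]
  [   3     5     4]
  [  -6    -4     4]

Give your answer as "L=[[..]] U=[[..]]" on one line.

L=[[1,0,0],[1,1,0],[-2,1,1]] U=[[3,3,1],[0,2,3],[0,0,3]]

  R1 -= 1·R0 → [0,2,3]
  R2 -= -2·R0 → [0,2,6]
  R2 -= 1·R1 → [0,0,3]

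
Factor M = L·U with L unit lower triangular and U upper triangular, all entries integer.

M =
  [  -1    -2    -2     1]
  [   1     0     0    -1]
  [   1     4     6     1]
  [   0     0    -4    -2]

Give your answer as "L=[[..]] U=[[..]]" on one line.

  row1 -= -1·row0 → [0,-2,-2,0]
  row2 -= -1·row0 → [0,2,4,2]
  row3 -= 0·row0 → [0,0,-4,-2]
  row2 -= -1·row1 → [0,0,2,2]
  row3 -= 0·row1 → [0,0,-4,-2]
  row3 -= -2·row2 → [0,0,0,2]

L=[[1,0,0,0],[-1,1,0,0],[-1,-1,1,0],[0,0,-2,1]] U=[[-1,-2,-2,1],[0,-2,-2,0],[0,0,2,2],[0,0,0,2]]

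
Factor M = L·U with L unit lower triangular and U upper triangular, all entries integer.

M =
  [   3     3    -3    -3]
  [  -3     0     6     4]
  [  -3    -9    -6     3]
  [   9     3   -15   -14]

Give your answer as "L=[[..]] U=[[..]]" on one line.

  row1 -= -1·row0 → [0,3,3,1]
  row2 -= -1·row0 → [0,-6,-9,0]
  row3 -= 3·row0 → [0,-6,-6,-5]
  row2 -= -2·row1 → [0,0,-3,2]
  row3 -= -2·row1 → [0,0,0,-3]
  row3 -= 0·row2 → [0,0,0,-3]

L=[[1,0,0,0],[-1,1,0,0],[-1,-2,1,0],[3,-2,0,1]] U=[[3,3,-3,-3],[0,3,3,1],[0,0,-3,2],[0,0,0,-3]]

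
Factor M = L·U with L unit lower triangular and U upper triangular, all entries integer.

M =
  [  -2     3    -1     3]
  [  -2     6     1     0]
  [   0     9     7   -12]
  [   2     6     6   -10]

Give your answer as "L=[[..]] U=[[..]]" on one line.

  r1 -= 1·r0 → [0,3,2,-3]
  r2 -= 0·r0 → [0,9,7,-12]
  r3 -= -1·r0 → [0,9,5,-7]
  r2 -= 3·r1 → [0,0,1,-3]
  r3 -= 3·r1 → [0,0,-1,2]
  r3 -= -1·r2 → [0,0,0,-1]

L=[[1,0,0,0],[1,1,0,0],[0,3,1,0],[-1,3,-1,1]] U=[[-2,3,-1,3],[0,3,2,-3],[0,0,1,-3],[0,0,0,-1]]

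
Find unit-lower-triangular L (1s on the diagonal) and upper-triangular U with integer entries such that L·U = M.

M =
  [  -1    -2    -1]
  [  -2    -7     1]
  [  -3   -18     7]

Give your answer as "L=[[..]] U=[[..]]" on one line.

L=[[1,0,0],[2,1,0],[3,4,1]] U=[[-1,-2,-1],[0,-3,3],[0,0,-2]]

  row1 -= 2·row0 → [0,-3,3]
  row2 -= 3·row0 → [0,-12,10]
  row2 -= 4·row1 → [0,0,-2]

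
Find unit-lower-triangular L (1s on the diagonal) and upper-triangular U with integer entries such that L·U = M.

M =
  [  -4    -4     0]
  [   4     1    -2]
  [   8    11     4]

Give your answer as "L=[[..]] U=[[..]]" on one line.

  r1 -= -1·r0 → [0,-3,-2]
  r2 -= -2·r0 → [0,3,4]
  r2 -= -1·r1 → [0,0,2]

L=[[1,0,0],[-1,1,0],[-2,-1,1]] U=[[-4,-4,0],[0,-3,-2],[0,0,2]]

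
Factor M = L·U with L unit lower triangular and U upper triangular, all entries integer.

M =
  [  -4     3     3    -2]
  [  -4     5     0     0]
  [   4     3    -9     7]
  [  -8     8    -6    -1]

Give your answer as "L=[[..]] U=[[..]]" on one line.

L=[[1,0,0,0],[1,1,0,0],[-1,3,1,0],[2,1,-3,1]] U=[[-4,3,3,-2],[0,2,-3,2],[0,0,3,-1],[0,0,0,-2]]

  R1 -= 1·R0 → [0,2,-3,2]
  R2 -= -1·R0 → [0,6,-6,5]
  R3 -= 2·R0 → [0,2,-12,3]
  R2 -= 3·R1 → [0,0,3,-1]
  R3 -= 1·R1 → [0,0,-9,1]
  R3 -= -3·R2 → [0,0,0,-2]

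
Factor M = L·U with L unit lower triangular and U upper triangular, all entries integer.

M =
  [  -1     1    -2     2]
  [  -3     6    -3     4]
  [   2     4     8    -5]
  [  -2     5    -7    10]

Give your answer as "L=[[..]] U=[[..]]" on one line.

  row1 -= 3·row0 → [0,3,3,-2]
  row2 -= -2·row0 → [0,6,4,-1]
  row3 -= 2·row0 → [0,3,-3,6]
  row2 -= 2·row1 → [0,0,-2,3]
  row3 -= 1·row1 → [0,0,-6,8]
  row3 -= 3·row2 → [0,0,0,-1]

L=[[1,0,0,0],[3,1,0,0],[-2,2,1,0],[2,1,3,1]] U=[[-1,1,-2,2],[0,3,3,-2],[0,0,-2,3],[0,0,0,-1]]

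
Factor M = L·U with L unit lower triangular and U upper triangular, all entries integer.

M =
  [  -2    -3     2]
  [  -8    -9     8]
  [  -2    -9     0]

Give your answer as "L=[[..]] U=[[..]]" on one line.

L=[[1,0,0],[4,1,0],[1,-2,1]] U=[[-2,-3,2],[0,3,0],[0,0,-2]]

  R1 -= 4·R0 → [0,3,0]
  R2 -= 1·R0 → [0,-6,-2]
  R2 -= -2·R1 → [0,0,-2]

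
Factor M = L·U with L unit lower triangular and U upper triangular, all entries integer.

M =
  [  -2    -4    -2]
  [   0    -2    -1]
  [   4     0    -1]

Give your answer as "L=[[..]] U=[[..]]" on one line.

L=[[1,0,0],[0,1,0],[-2,4,1]] U=[[-2,-4,-2],[0,-2,-1],[0,0,-1]]

  R1 -= 0·R0 → [0,-2,-1]
  R2 -= -2·R0 → [0,-8,-5]
  R2 -= 4·R1 → [0,0,-1]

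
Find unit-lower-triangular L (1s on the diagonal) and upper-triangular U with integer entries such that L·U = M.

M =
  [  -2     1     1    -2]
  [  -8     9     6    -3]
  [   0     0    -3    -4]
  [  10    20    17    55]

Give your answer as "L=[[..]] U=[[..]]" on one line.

L=[[1,0,0,0],[4,1,0,0],[0,0,1,0],[-5,5,-4,1]] U=[[-2,1,1,-2],[0,5,2,5],[0,0,-3,-4],[0,0,0,4]]

  row1 -= 4·row0 → [0,5,2,5]
  row2 -= 0·row0 → [0,0,-3,-4]
  row3 -= -5·row0 → [0,25,22,45]
  row2 -= 0·row1 → [0,0,-3,-4]
  row3 -= 5·row1 → [0,0,12,20]
  row3 -= -4·row2 → [0,0,0,4]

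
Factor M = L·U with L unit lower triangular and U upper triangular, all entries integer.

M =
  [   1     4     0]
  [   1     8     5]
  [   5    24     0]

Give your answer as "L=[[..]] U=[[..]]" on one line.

  R1 -= 1·R0 → [0,4,5]
  R2 -= 5·R0 → [0,4,0]
  R2 -= 1·R1 → [0,0,-5]

L=[[1,0,0],[1,1,0],[5,1,1]] U=[[1,4,0],[0,4,5],[0,0,-5]]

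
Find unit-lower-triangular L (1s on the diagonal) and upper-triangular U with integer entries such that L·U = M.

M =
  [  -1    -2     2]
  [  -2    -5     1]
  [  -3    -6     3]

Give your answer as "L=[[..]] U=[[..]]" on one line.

  r1 -= 2·r0 → [0,-1,-3]
  r2 -= 3·r0 → [0,0,-3]
  r2 -= 0·r1 → [0,0,-3]

L=[[1,0,0],[2,1,0],[3,0,1]] U=[[-1,-2,2],[0,-1,-3],[0,0,-3]]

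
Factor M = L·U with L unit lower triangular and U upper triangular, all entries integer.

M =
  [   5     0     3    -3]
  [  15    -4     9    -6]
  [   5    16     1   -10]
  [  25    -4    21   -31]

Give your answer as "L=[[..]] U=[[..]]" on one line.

L=[[1,0,0,0],[3,1,0,0],[1,-4,1,0],[5,1,-3,1]] U=[[5,0,3,-3],[0,-4,0,3],[0,0,-2,5],[0,0,0,-4]]

  row1 -= 3·row0 → [0,-4,0,3]
  row2 -= 1·row0 → [0,16,-2,-7]
  row3 -= 5·row0 → [0,-4,6,-16]
  row2 -= -4·row1 → [0,0,-2,5]
  row3 -= 1·row1 → [0,0,6,-19]
  row3 -= -3·row2 → [0,0,0,-4]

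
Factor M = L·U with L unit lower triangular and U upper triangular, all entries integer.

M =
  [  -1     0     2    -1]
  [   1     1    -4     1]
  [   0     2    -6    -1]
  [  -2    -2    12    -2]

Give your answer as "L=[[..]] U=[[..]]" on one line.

  r1 -= -1·r0 → [0,1,-2,0]
  r2 -= 0·r0 → [0,2,-6,-1]
  r3 -= 2·r0 → [0,-2,8,0]
  r2 -= 2·r1 → [0,0,-2,-1]
  r3 -= -2·r1 → [0,0,4,0]
  r3 -= -2·r2 → [0,0,0,-2]

L=[[1,0,0,0],[-1,1,0,0],[0,2,1,0],[2,-2,-2,1]] U=[[-1,0,2,-1],[0,1,-2,0],[0,0,-2,-1],[0,0,0,-2]]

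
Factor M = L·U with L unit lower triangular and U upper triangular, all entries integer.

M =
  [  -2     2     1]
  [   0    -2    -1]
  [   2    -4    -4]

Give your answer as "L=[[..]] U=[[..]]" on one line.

L=[[1,0,0],[0,1,0],[-1,1,1]] U=[[-2,2,1],[0,-2,-1],[0,0,-2]]

  R1 -= 0·R0 → [0,-2,-1]
  R2 -= -1·R0 → [0,-2,-3]
  R2 -= 1·R1 → [0,0,-2]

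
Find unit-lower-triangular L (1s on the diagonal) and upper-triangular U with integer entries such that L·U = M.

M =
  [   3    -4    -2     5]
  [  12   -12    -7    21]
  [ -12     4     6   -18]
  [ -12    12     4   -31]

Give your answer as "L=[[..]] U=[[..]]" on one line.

  r1 -= 4·r0 → [0,4,1,1]
  r2 -= -4·r0 → [0,-12,-2,2]
  r3 -= -4·r0 → [0,-4,-4,-11]
  r2 -= -3·r1 → [0,0,1,5]
  r3 -= -1·r1 → [0,0,-3,-10]
  r3 -= -3·r2 → [0,0,0,5]

L=[[1,0,0,0],[4,1,0,0],[-4,-3,1,0],[-4,-1,-3,1]] U=[[3,-4,-2,5],[0,4,1,1],[0,0,1,5],[0,0,0,5]]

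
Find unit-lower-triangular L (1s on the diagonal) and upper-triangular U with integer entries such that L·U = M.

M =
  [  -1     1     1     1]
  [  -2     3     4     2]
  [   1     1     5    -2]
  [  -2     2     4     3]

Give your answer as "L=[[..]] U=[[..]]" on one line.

  row1 -= 2·row0 → [0,1,2,0]
  row2 -= -1·row0 → [0,2,6,-1]
  row3 -= 2·row0 → [0,0,2,1]
  row2 -= 2·row1 → [0,0,2,-1]
  row3 -= 0·row1 → [0,0,2,1]
  row3 -= 1·row2 → [0,0,0,2]

L=[[1,0,0,0],[2,1,0,0],[-1,2,1,0],[2,0,1,1]] U=[[-1,1,1,1],[0,1,2,0],[0,0,2,-1],[0,0,0,2]]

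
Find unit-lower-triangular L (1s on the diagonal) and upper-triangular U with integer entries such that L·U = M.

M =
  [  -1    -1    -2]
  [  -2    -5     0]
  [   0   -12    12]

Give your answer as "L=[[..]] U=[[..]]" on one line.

L=[[1,0,0],[2,1,0],[0,4,1]] U=[[-1,-1,-2],[0,-3,4],[0,0,-4]]

  row1 -= 2·row0 → [0,-3,4]
  row2 -= 0·row0 → [0,-12,12]
  row2 -= 4·row1 → [0,0,-4]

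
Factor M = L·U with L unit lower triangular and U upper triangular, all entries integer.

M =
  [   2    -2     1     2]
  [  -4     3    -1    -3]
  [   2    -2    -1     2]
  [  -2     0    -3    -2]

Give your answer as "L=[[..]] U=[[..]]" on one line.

  row1 -= -2·row0 → [0,-1,1,1]
  row2 -= 1·row0 → [0,0,-2,0]
  row3 -= -1·row0 → [0,-2,-2,0]
  row2 -= 0·row1 → [0,0,-2,0]
  row3 -= 2·row1 → [0,0,-4,-2]
  row3 -= 2·row2 → [0,0,0,-2]

L=[[1,0,0,0],[-2,1,0,0],[1,0,1,0],[-1,2,2,1]] U=[[2,-2,1,2],[0,-1,1,1],[0,0,-2,0],[0,0,0,-2]]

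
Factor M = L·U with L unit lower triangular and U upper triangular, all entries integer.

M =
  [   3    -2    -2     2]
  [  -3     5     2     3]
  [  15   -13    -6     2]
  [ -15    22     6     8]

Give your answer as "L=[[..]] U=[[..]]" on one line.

  row1 -= -1·row0 → [0,3,0,5]
  row2 -= 5·row0 → [0,-3,4,-8]
  row3 -= -5·row0 → [0,12,-4,18]
  row2 -= -1·row1 → [0,0,4,-3]
  row3 -= 4·row1 → [0,0,-4,-2]
  row3 -= -1·row2 → [0,0,0,-5]

L=[[1,0,0,0],[-1,1,0,0],[5,-1,1,0],[-5,4,-1,1]] U=[[3,-2,-2,2],[0,3,0,5],[0,0,4,-3],[0,0,0,-5]]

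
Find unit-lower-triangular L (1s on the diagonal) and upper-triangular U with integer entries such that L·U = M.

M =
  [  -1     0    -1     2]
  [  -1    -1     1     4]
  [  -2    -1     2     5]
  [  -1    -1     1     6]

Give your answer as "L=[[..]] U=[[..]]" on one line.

L=[[1,0,0,0],[1,1,0,0],[2,1,1,0],[1,1,0,1]] U=[[-1,0,-1,2],[0,-1,2,2],[0,0,2,-1],[0,0,0,2]]

  r1 -= 1·r0 → [0,-1,2,2]
  r2 -= 2·r0 → [0,-1,4,1]
  r3 -= 1·r0 → [0,-1,2,4]
  r2 -= 1·r1 → [0,0,2,-1]
  r3 -= 1·r1 → [0,0,0,2]
  r3 -= 0·r2 → [0,0,0,2]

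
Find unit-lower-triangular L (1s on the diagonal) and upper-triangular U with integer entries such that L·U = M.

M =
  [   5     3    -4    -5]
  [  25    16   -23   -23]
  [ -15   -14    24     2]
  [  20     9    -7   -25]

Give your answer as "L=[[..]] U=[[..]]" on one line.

  R1 -= 5·R0 → [0,1,-3,2]
  R2 -= -3·R0 → [0,-5,12,-13]
  R3 -= 4·R0 → [0,-3,9,-5]
  R2 -= -5·R1 → [0,0,-3,-3]
  R3 -= -3·R1 → [0,0,0,1]
  R3 -= 0·R2 → [0,0,0,1]

L=[[1,0,0,0],[5,1,0,0],[-3,-5,1,0],[4,-3,0,1]] U=[[5,3,-4,-5],[0,1,-3,2],[0,0,-3,-3],[0,0,0,1]]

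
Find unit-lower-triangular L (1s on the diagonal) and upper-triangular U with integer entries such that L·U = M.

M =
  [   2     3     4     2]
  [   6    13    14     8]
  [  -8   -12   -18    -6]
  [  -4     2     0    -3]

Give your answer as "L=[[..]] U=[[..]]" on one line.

L=[[1,0,0,0],[3,1,0,0],[-4,0,1,0],[-2,2,-2,1]] U=[[2,3,4,2],[0,4,2,2],[0,0,-2,2],[0,0,0,1]]

  r1 -= 3·r0 → [0,4,2,2]
  r2 -= -4·r0 → [0,0,-2,2]
  r3 -= -2·r0 → [0,8,8,1]
  r2 -= 0·r1 → [0,0,-2,2]
  r3 -= 2·r1 → [0,0,4,-3]
  r3 -= -2·r2 → [0,0,0,1]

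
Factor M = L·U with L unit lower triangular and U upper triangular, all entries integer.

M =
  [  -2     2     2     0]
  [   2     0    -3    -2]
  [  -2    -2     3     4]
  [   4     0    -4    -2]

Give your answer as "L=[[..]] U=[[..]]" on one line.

L=[[1,0,0,0],[-1,1,0,0],[1,-2,1,0],[-2,2,-2,1]] U=[[-2,2,2,0],[0,2,-1,-2],[0,0,-1,0],[0,0,0,2]]

  R1 -= -1·R0 → [0,2,-1,-2]
  R2 -= 1·R0 → [0,-4,1,4]
  R3 -= -2·R0 → [0,4,0,-2]
  R2 -= -2·R1 → [0,0,-1,0]
  R3 -= 2·R1 → [0,0,2,2]
  R3 -= -2·R2 → [0,0,0,2]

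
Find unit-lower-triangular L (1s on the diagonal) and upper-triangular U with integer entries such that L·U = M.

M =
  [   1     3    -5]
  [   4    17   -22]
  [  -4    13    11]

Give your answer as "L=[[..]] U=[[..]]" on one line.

L=[[1,0,0],[4,1,0],[-4,5,1]] U=[[1,3,-5],[0,5,-2],[0,0,1]]

  R1 -= 4·R0 → [0,5,-2]
  R2 -= -4·R0 → [0,25,-9]
  R2 -= 5·R1 → [0,0,1]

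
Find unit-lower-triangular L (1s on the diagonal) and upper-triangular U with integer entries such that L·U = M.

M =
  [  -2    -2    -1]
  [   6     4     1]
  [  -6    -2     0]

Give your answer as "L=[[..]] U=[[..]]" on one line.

L=[[1,0,0],[-3,1,0],[3,-2,1]] U=[[-2,-2,-1],[0,-2,-2],[0,0,-1]]

  row1 -= -3·row0 → [0,-2,-2]
  row2 -= 3·row0 → [0,4,3]
  row2 -= -2·row1 → [0,0,-1]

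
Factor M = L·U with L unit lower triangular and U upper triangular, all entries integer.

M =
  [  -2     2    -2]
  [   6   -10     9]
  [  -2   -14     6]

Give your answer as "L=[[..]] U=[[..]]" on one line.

L=[[1,0,0],[-3,1,0],[1,4,1]] U=[[-2,2,-2],[0,-4,3],[0,0,-4]]

  r1 -= -3·r0 → [0,-4,3]
  r2 -= 1·r0 → [0,-16,8]
  r2 -= 4·r1 → [0,0,-4]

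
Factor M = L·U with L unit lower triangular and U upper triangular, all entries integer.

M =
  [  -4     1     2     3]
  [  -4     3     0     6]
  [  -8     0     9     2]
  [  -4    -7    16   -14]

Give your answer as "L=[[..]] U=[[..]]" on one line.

  R1 -= 1·R0 → [0,2,-2,3]
  R2 -= 2·R0 → [0,-2,5,-4]
  R3 -= 1·R0 → [0,-8,14,-17]
  R2 -= -1·R1 → [0,0,3,-1]
  R3 -= -4·R1 → [0,0,6,-5]
  R3 -= 2·R2 → [0,0,0,-3]

L=[[1,0,0,0],[1,1,0,0],[2,-1,1,0],[1,-4,2,1]] U=[[-4,1,2,3],[0,2,-2,3],[0,0,3,-1],[0,0,0,-3]]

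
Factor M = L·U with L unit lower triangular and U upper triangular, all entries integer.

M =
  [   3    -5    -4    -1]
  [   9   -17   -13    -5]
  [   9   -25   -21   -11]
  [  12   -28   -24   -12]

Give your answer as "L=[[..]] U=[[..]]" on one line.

L=[[1,0,0,0],[3,1,0,0],[3,5,1,0],[4,4,1,1]] U=[[3,-5,-4,-1],[0,-2,-1,-2],[0,0,-4,2],[0,0,0,-2]]

  R1 -= 3·R0 → [0,-2,-1,-2]
  R2 -= 3·R0 → [0,-10,-9,-8]
  R3 -= 4·R0 → [0,-8,-8,-8]
  R2 -= 5·R1 → [0,0,-4,2]
  R3 -= 4·R1 → [0,0,-4,0]
  R3 -= 1·R2 → [0,0,0,-2]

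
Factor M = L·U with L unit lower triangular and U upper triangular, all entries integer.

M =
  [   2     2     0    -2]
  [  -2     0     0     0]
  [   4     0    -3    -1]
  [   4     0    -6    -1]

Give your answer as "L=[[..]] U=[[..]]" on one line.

  R1 -= -1·R0 → [0,2,0,-2]
  R2 -= 2·R0 → [0,-4,-3,3]
  R3 -= 2·R0 → [0,-4,-6,3]
  R2 -= -2·R1 → [0,0,-3,-1]
  R3 -= -2·R1 → [0,0,-6,-1]
  R3 -= 2·R2 → [0,0,0,1]

L=[[1,0,0,0],[-1,1,0,0],[2,-2,1,0],[2,-2,2,1]] U=[[2,2,0,-2],[0,2,0,-2],[0,0,-3,-1],[0,0,0,1]]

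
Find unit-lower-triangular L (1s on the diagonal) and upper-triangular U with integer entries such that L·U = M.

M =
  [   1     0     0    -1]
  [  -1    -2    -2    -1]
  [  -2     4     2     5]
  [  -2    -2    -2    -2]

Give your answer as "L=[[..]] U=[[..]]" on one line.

  row1 -= -1·row0 → [0,-2,-2,-2]
  row2 -= -2·row0 → [0,4,2,3]
  row3 -= -2·row0 → [0,-2,-2,-4]
  row2 -= -2·row1 → [0,0,-2,-1]
  row3 -= 1·row1 → [0,0,0,-2]
  row3 -= 0·row2 → [0,0,0,-2]

L=[[1,0,0,0],[-1,1,0,0],[-2,-2,1,0],[-2,1,0,1]] U=[[1,0,0,-1],[0,-2,-2,-2],[0,0,-2,-1],[0,0,0,-2]]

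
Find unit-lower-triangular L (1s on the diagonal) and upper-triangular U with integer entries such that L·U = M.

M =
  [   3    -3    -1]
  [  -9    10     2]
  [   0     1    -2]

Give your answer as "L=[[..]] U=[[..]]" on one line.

  row1 -= -3·row0 → [0,1,-1]
  row2 -= 0·row0 → [0,1,-2]
  row2 -= 1·row1 → [0,0,-1]

L=[[1,0,0],[-3,1,0],[0,1,1]] U=[[3,-3,-1],[0,1,-1],[0,0,-1]]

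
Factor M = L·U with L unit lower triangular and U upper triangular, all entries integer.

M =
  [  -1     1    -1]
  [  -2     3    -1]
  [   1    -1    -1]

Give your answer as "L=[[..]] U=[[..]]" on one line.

L=[[1,0,0],[2,1,0],[-1,0,1]] U=[[-1,1,-1],[0,1,1],[0,0,-2]]

  R1 -= 2·R0 → [0,1,1]
  R2 -= -1·R0 → [0,0,-2]
  R2 -= 0·R1 → [0,0,-2]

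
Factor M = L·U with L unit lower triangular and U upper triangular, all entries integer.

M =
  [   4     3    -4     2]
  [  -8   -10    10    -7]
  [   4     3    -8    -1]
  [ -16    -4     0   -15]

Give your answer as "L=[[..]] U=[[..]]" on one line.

  row1 -= -2·row0 → [0,-4,2,-3]
  row2 -= 1·row0 → [0,0,-4,-3]
  row3 -= -4·row0 → [0,8,-16,-7]
  row2 -= 0·row1 → [0,0,-4,-3]
  row3 -= -2·row1 → [0,0,-12,-13]
  row3 -= 3·row2 → [0,0,0,-4]

L=[[1,0,0,0],[-2,1,0,0],[1,0,1,0],[-4,-2,3,1]] U=[[4,3,-4,2],[0,-4,2,-3],[0,0,-4,-3],[0,0,0,-4]]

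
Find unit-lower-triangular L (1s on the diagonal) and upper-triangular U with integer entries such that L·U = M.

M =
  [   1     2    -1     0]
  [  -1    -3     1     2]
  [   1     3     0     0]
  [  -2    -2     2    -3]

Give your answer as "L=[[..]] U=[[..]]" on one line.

L=[[1,0,0,0],[-1,1,0,0],[1,-1,1,0],[-2,-2,0,1]] U=[[1,2,-1,0],[0,-1,0,2],[0,0,1,2],[0,0,0,1]]

  r1 -= -1·r0 → [0,-1,0,2]
  r2 -= 1·r0 → [0,1,1,0]
  r3 -= -2·r0 → [0,2,0,-3]
  r2 -= -1·r1 → [0,0,1,2]
  r3 -= -2·r1 → [0,0,0,1]
  r3 -= 0·r2 → [0,0,0,1]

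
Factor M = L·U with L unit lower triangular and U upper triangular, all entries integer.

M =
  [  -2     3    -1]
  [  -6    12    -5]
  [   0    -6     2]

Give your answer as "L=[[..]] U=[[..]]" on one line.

L=[[1,0,0],[3,1,0],[0,-2,1]] U=[[-2,3,-1],[0,3,-2],[0,0,-2]]

  row1 -= 3·row0 → [0,3,-2]
  row2 -= 0·row0 → [0,-6,2]
  row2 -= -2·row1 → [0,0,-2]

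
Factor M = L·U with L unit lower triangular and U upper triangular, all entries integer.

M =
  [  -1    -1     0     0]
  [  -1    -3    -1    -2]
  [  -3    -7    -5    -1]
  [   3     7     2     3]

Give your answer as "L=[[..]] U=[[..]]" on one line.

L=[[1,0,0,0],[1,1,0,0],[3,2,1,0],[-3,-2,0,1]] U=[[-1,-1,0,0],[0,-2,-1,-2],[0,0,-3,3],[0,0,0,-1]]

  r1 -= 1·r0 → [0,-2,-1,-2]
  r2 -= 3·r0 → [0,-4,-5,-1]
  r3 -= -3·r0 → [0,4,2,3]
  r2 -= 2·r1 → [0,0,-3,3]
  r3 -= -2·r1 → [0,0,0,-1]
  r3 -= 0·r2 → [0,0,0,-1]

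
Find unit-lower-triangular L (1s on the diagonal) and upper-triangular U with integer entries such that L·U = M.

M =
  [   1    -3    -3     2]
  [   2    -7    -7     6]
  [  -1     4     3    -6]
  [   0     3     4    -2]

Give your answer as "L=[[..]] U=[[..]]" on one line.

  R1 -= 2·R0 → [0,-1,-1,2]
  R2 -= -1·R0 → [0,1,0,-4]
  R3 -= 0·R0 → [0,3,4,-2]
  R2 -= -1·R1 → [0,0,-1,-2]
  R3 -= -3·R1 → [0,0,1,4]
  R3 -= -1·R2 → [0,0,0,2]

L=[[1,0,0,0],[2,1,0,0],[-1,-1,1,0],[0,-3,-1,1]] U=[[1,-3,-3,2],[0,-1,-1,2],[0,0,-1,-2],[0,0,0,2]]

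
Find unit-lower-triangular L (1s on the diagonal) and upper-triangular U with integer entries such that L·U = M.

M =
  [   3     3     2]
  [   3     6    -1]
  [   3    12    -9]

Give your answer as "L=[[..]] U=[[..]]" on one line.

  r1 -= 1·r0 → [0,3,-3]
  r2 -= 1·r0 → [0,9,-11]
  r2 -= 3·r1 → [0,0,-2]

L=[[1,0,0],[1,1,0],[1,3,1]] U=[[3,3,2],[0,3,-3],[0,0,-2]]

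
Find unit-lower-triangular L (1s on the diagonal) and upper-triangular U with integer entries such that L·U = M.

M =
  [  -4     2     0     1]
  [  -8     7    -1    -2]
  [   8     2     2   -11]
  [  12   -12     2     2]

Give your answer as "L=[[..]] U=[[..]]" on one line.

L=[[1,0,0,0],[2,1,0,0],[-2,2,1,0],[-3,-2,0,1]] U=[[-4,2,0,1],[0,3,-1,-4],[0,0,4,-1],[0,0,0,-3]]

  row1 -= 2·row0 → [0,3,-1,-4]
  row2 -= -2·row0 → [0,6,2,-9]
  row3 -= -3·row0 → [0,-6,2,5]
  row2 -= 2·row1 → [0,0,4,-1]
  row3 -= -2·row1 → [0,0,0,-3]
  row3 -= 0·row2 → [0,0,0,-3]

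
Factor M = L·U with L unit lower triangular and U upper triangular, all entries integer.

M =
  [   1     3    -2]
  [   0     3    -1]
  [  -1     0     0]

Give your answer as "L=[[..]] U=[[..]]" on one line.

  r1 -= 0·r0 → [0,3,-1]
  r2 -= -1·r0 → [0,3,-2]
  r2 -= 1·r1 → [0,0,-1]

L=[[1,0,0],[0,1,0],[-1,1,1]] U=[[1,3,-2],[0,3,-1],[0,0,-1]]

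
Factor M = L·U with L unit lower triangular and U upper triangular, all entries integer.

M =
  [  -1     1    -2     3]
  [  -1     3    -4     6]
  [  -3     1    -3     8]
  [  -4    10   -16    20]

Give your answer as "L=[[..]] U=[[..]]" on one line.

L=[[1,0,0,0],[1,1,0,0],[3,-1,1,0],[4,3,-2,1]] U=[[-1,1,-2,3],[0,2,-2,3],[0,0,1,2],[0,0,0,3]]

  r1 -= 1·r0 → [0,2,-2,3]
  r2 -= 3·r0 → [0,-2,3,-1]
  r3 -= 4·r0 → [0,6,-8,8]
  r2 -= -1·r1 → [0,0,1,2]
  r3 -= 3·r1 → [0,0,-2,-1]
  r3 -= -2·r2 → [0,0,0,3]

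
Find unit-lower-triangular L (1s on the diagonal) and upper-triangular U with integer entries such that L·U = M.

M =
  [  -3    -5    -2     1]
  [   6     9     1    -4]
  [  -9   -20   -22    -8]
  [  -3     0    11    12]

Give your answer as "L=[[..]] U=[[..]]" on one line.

  row1 -= -2·row0 → [0,-1,-3,-2]
  row2 -= 3·row0 → [0,-5,-16,-11]
  row3 -= 1·row0 → [0,5,13,11]
  row2 -= 5·row1 → [0,0,-1,-1]
  row3 -= -5·row1 → [0,0,-2,1]
  row3 -= 2·row2 → [0,0,0,3]

L=[[1,0,0,0],[-2,1,0,0],[3,5,1,0],[1,-5,2,1]] U=[[-3,-5,-2,1],[0,-1,-3,-2],[0,0,-1,-1],[0,0,0,3]]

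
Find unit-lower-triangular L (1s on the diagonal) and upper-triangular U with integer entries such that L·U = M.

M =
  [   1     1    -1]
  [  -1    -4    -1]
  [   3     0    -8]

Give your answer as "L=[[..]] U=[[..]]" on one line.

L=[[1,0,0],[-1,1,0],[3,1,1]] U=[[1,1,-1],[0,-3,-2],[0,0,-3]]

  R1 -= -1·R0 → [0,-3,-2]
  R2 -= 3·R0 → [0,-3,-5]
  R2 -= 1·R1 → [0,0,-3]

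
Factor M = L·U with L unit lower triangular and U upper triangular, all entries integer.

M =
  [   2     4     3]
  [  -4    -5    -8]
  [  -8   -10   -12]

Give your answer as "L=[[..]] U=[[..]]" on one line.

L=[[1,0,0],[-2,1,0],[-4,2,1]] U=[[2,4,3],[0,3,-2],[0,0,4]]

  row1 -= -2·row0 → [0,3,-2]
  row2 -= -4·row0 → [0,6,0]
  row2 -= 2·row1 → [0,0,4]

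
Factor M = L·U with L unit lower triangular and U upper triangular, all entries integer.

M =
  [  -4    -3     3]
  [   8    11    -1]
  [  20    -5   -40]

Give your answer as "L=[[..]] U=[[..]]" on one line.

L=[[1,0,0],[-2,1,0],[-5,-4,1]] U=[[-4,-3,3],[0,5,5],[0,0,-5]]

  R1 -= -2·R0 → [0,5,5]
  R2 -= -5·R0 → [0,-20,-25]
  R2 -= -4·R1 → [0,0,-5]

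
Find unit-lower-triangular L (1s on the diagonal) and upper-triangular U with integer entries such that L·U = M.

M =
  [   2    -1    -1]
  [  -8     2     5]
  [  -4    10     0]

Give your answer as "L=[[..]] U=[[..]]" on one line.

L=[[1,0,0],[-4,1,0],[-2,-4,1]] U=[[2,-1,-1],[0,-2,1],[0,0,2]]

  R1 -= -4·R0 → [0,-2,1]
  R2 -= -2·R0 → [0,8,-2]
  R2 -= -4·R1 → [0,0,2]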